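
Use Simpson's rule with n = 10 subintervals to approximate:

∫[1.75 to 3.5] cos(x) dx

f(x) = cos(x)
a = 1.75, b = 3.5, n = 10
h = (b - a)/n = 0.175000

Simpson's rule: (h/3)[f(x₀) + 4f(x₁) + 2f(x₂) + ... + f(xₙ)]

x_0 = 1.7500, f(x_0) = -0.178246, coefficient = 1
x_1 = 1.9250, f(x_1) = -0.346844, coefficient = 4
x_2 = 2.1000, f(x_2) = -0.504846, coefficient = 2
x_3 = 2.2750, f(x_3) = -0.647427, coefficient = 4
x_4 = 2.4500, f(x_4) = -0.770231, coefficient = 2
x_5 = 2.6250, f(x_5) = -0.869507, coefficient = 4
x_6 = 2.8000, f(x_6) = -0.942222, coefficient = 2
x_7 = 2.9750, f(x_7) = -0.986156, coefficient = 4
x_8 = 3.1500, f(x_8) = -0.999965, coefficient = 2
x_9 = 3.3250, f(x_9) = -0.983228, coefficient = 4
x_10 = 3.5000, f(x_10) = -0.936457, coefficient = 1

I ≈ (0.175000/3) × -22.881877 = -1.334776
Exact value: -1.334769
Error: 0.000007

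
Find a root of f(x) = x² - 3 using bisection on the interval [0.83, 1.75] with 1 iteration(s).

f(x) = x² - 3
Initial interval: [0.83, 1.75]

Iteration 1:
  c_1 = (0.830000 + 1.750000)/2 = 1.290000
  f(c_1) = f(1.290000) = -1.335900
  f(a) × f(c) ≥ 0, new interval: [1.290000, 1.750000]

After 1 iteration(s), the approximation is c_1 = 1.290000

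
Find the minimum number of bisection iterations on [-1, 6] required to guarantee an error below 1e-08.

We need (b-a)/2^n ≤ 1e-08
(6 - (-1))/2^n ≤ 1e-08
7/2^n ≤ 1e-08
2^n ≥ 700000000
n ≥ log₂(700000000) = 29.38
n ≥ 30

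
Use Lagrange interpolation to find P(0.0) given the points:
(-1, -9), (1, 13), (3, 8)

Lagrange interpolation formula:
P(x) = Σ yᵢ × Lᵢ(x)
where Lᵢ(x) = Π_{j≠i} (x - xⱼ)/(xᵢ - xⱼ)

L_0(0.0) = (0.0 - 1)/(-1 - 1) × (0.0 - 3)/(-1 - 3) = 0.375000
L_1(0.0) = (0.0 - (-1))/(1 - (-1)) × (0.0 - 3)/(1 - 3) = 0.750000
L_2(0.0) = (0.0 - (-1))/(3 - (-1)) × (0.0 - 1)/(3 - 1) = -0.125000

P(0.0) = (-9)×L_0(0.0) + 13×L_1(0.0) + 8×L_2(0.0)
P(0.0) = 5.375000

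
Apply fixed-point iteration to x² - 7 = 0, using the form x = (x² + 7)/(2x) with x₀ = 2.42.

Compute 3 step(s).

Equation: x² - 7 = 0
Fixed-point form: x = (x² + 7)/(2x)
x₀ = 2.42

x_1 = g(2.420000) = 2.656281
x_2 = g(2.656281) = 2.645772
x_3 = g(2.645772) = 2.645751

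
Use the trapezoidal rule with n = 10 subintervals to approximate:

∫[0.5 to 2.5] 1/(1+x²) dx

f(x) = 1/(1+x²)
a = 0.5, b = 2.5, n = 10
h = (b - a)/n = 0.200000

Trapezoidal rule: (h/2)[f(x₀) + 2f(x₁) + 2f(x₂) + ... + f(xₙ)]

x_0 = 0.5000, f(x_0) = 0.800000, coefficient = 1
x_1 = 0.7000, f(x_1) = 0.671141, coefficient = 2
x_2 = 0.9000, f(x_2) = 0.552486, coefficient = 2
x_3 = 1.1000, f(x_3) = 0.452489, coefficient = 2
x_4 = 1.3000, f(x_4) = 0.371747, coefficient = 2
x_5 = 1.5000, f(x_5) = 0.307692, coefficient = 2
x_6 = 1.7000, f(x_6) = 0.257069, coefficient = 2
x_7 = 1.9000, f(x_7) = 0.216920, coefficient = 2
x_8 = 2.1000, f(x_8) = 0.184843, coefficient = 2
x_9 = 2.3000, f(x_9) = 0.158983, coefficient = 2
x_10 = 2.5000, f(x_10) = 0.137931, coefficient = 1

I ≈ (0.200000/2) × 7.284671 = 0.728467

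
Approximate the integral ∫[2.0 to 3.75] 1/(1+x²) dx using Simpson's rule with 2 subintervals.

f(x) = 1/(1+x²)
a = 2.0, b = 3.75, n = 2
h = (b - a)/n = 0.875000

Simpson's rule: (h/3)[f(x₀) + 4f(x₁) + 2f(x₂) + ... + f(xₙ)]

x_0 = 2.0000, f(x_0) = 0.200000, coefficient = 1
x_1 = 2.8750, f(x_1) = 0.107926, coefficient = 4
x_2 = 3.7500, f(x_2) = 0.066390, coefficient = 1

I ≈ (0.875000/3) × 0.698093 = 0.203611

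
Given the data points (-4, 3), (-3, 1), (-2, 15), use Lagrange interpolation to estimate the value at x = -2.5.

Lagrange interpolation formula:
P(x) = Σ yᵢ × Lᵢ(x)
where Lᵢ(x) = Π_{j≠i} (x - xⱼ)/(xᵢ - xⱼ)

L_0(-2.5) = (-2.5 - (-3))/(-4 - (-3)) × (-2.5 - (-2))/(-4 - (-2)) = -0.125000
L_1(-2.5) = (-2.5 - (-4))/(-3 - (-4)) × (-2.5 - (-2))/(-3 - (-2)) = 0.750000
L_2(-2.5) = (-2.5 - (-4))/(-2 - (-4)) × (-2.5 - (-3))/(-2 - (-3)) = 0.375000

P(-2.5) = 3×L_0(-2.5) + 1×L_1(-2.5) + 15×L_2(-2.5)
P(-2.5) = 6.000000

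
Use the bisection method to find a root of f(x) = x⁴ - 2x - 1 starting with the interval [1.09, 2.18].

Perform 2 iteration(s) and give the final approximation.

f(x) = x⁴ - 2x - 1
Initial interval: [1.09, 2.18]

Iteration 1:
  c_1 = (1.090000 + 2.180000)/2 = 1.635000
  f(c_1) = f(1.635000) = 2.876132
  f(a) × f(c) < 0, new interval: [1.090000, 1.635000]
Iteration 2:
  c_2 = (1.090000 + 1.635000)/2 = 1.362500
  f(c_2) = f(1.362500) = -0.278756
  f(a) × f(c) ≥ 0, new interval: [1.362500, 1.635000]

After 2 iteration(s), the approximation is c_2 = 1.362500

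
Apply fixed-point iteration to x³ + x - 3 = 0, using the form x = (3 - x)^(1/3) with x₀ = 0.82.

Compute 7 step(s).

Equation: x³ + x - 3 = 0
Fixed-point form: x = (3 - x)^(1/3)
x₀ = 0.82

x_1 = g(0.820000) = 1.296638
x_2 = g(1.296638) = 1.194269
x_3 = g(1.194269) = 1.217730
x_4 = g(1.217730) = 1.212433
x_5 = g(1.212433) = 1.213633
x_6 = g(1.213633) = 1.213362
x_7 = g(1.213362) = 1.213423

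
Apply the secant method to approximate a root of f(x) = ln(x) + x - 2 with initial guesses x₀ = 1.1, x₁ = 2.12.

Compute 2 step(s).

f(x) = ln(x) + x - 2
x₀ = 1.1, x₁ = 2.12

Secant formula: x_{n+1} = x_n - f(x_n)(x_n - x_{n-1})/(f(x_n) - f(x_{n-1}))

Iteration 1:
  f(1.100000) = -0.804690
  f(2.120000) = 0.871416
  x_2 = 2.120000 - 0.871416×(2.120000 - 1.100000)/(0.871416 - (-0.804690))
       = 1.589697
Iteration 2:
  f(2.120000) = 0.871416
  f(1.589697) = 0.053240
  x_3 = 1.589697 - 0.053240×(1.589697 - 2.120000)/(0.053240 - 0.871416)
       = 1.555189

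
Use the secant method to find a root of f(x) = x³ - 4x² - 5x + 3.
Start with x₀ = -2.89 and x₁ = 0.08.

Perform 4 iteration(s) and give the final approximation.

f(x) = x³ - 4x² - 5x + 3
x₀ = -2.89, x₁ = 0.08

Secant formula: x_{n+1} = x_n - f(x_n)(x_n - x_{n-1})/(f(x_n) - f(x_{n-1}))

Iteration 1:
  f(-2.890000) = -40.095969
  f(0.080000) = 2.574912
  x_2 = 0.080000 - 2.574912×(0.080000 - (-2.890000))/(2.574912 - (-40.095969))
       = -0.099220
Iteration 2:
  f(0.080000) = 2.574912
  f(-0.099220) = 3.455746
  x_3 = -0.099220 - 3.455746×(-0.099220 - 0.080000)/(3.455746 - 2.574912)
       = 0.603909
Iteration 3:
  f(-0.099220) = 3.455746
  f(0.603909) = -1.258116
  x_4 = 0.603909 - (-1.258116)×(0.603909 - (-0.099220))/(-1.258116 - 3.455746)
       = 0.416245
Iteration 4:
  f(0.603909) = -1.258116
  f(0.416245) = 0.297850
  x_5 = 0.416245 - 0.297850×(0.416245 - 0.603909)/(0.297850 - (-1.258116))
       = 0.452169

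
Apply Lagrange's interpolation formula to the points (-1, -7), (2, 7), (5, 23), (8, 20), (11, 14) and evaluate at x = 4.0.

Lagrange interpolation formula:
P(x) = Σ yᵢ × Lᵢ(x)
where Lᵢ(x) = Π_{j≠i} (x - xⱼ)/(xᵢ - xⱼ)

L_0(4.0) = (4.0 - 2)/(-1 - 2) × (4.0 - 5)/(-1 - 5) × (4.0 - 8)/(-1 - 8) × (4.0 - 11)/(-1 - 11) = -0.028807
L_1(4.0) = (4.0 - (-1))/(2 - (-1)) × (4.0 - 5)/(2 - 5) × (4.0 - 8)/(2 - 8) × (4.0 - 11)/(2 - 11) = 0.288066
L_2(4.0) = (4.0 - (-1))/(5 - (-1)) × (4.0 - 2)/(5 - 2) × (4.0 - 8)/(5 - 8) × (4.0 - 11)/(5 - 11) = 0.864198
L_3(4.0) = (4.0 - (-1))/(8 - (-1)) × (4.0 - 2)/(8 - 2) × (4.0 - 5)/(8 - 5) × (4.0 - 11)/(8 - 11) = -0.144033
L_4(4.0) = (4.0 - (-1))/(11 - (-1)) × (4.0 - 2)/(11 - 2) × (4.0 - 5)/(11 - 5) × (4.0 - 8)/(11 - 8) = 0.020576

P(4.0) = (-7)×L_0(4.0) + 7×L_1(4.0) + 23×L_2(4.0) + 20×L_3(4.0) + 14×L_4(4.0)
P(4.0) = 19.502058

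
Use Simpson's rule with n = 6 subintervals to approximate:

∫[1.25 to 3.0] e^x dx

f(x) = e^x
a = 1.25, b = 3.0, n = 6
h = (b - a)/n = 0.291667

Simpson's rule: (h/3)[f(x₀) + 4f(x₁) + 2f(x₂) + ... + f(xₙ)]

x_0 = 1.2500, f(x_0) = 3.490343, coefficient = 1
x_1 = 1.5417, f(x_1) = 4.672371, coefficient = 4
x_2 = 1.8333, f(x_2) = 6.254701, coefficient = 2
x_3 = 2.1250, f(x_3) = 8.372897, coefficient = 4
x_4 = 2.4167, f(x_4) = 11.208436, coefficient = 2
x_5 = 2.7083, f(x_5) = 15.004248, coefficient = 4
x_6 = 3.0000, f(x_6) = 20.085537, coefficient = 1

I ≈ (0.291667/3) × 170.700217 = 16.595854
Exact value: 16.595194
Error: 0.000661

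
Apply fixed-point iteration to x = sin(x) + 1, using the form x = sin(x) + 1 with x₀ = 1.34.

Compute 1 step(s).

Equation: x = sin(x) + 1
Fixed-point form: x = sin(x) + 1
x₀ = 1.34

x_1 = g(1.340000) = 1.973485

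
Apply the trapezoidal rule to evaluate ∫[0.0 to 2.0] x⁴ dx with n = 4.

f(x) = x⁴
a = 0.0, b = 2.0, n = 4
h = (b - a)/n = 0.500000

Trapezoidal rule: (h/2)[f(x₀) + 2f(x₁) + 2f(x₂) + ... + f(xₙ)]

x_0 = 0.0000, f(x_0) = 0.000000, coefficient = 1
x_1 = 0.5000, f(x_1) = 0.062500, coefficient = 2
x_2 = 1.0000, f(x_2) = 1.000000, coefficient = 2
x_3 = 1.5000, f(x_3) = 5.062500, coefficient = 2
x_4 = 2.0000, f(x_4) = 16.000000, coefficient = 1

I ≈ (0.500000/2) × 28.250000 = 7.062500
Exact value: 6.400000
Error: 0.662500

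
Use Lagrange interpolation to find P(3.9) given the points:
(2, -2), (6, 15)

Lagrange interpolation formula:
P(x) = Σ yᵢ × Lᵢ(x)
where Lᵢ(x) = Π_{j≠i} (x - xⱼ)/(xᵢ - xⱼ)

L_0(3.9) = (3.9 - 6)/(2 - 6) = 0.525000
L_1(3.9) = (3.9 - 2)/(6 - 2) = 0.475000

P(3.9) = (-2)×L_0(3.9) + 15×L_1(3.9)
P(3.9) = 6.075000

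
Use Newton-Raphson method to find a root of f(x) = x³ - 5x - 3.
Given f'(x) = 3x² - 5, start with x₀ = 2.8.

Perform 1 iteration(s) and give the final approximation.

f(x) = x³ - 5x - 3
f'(x) = 3x² - 5
x₀ = 2.8

Newton-Raphson formula: x_{n+1} = x_n - f(x_n)/f'(x_n)

Iteration 1:
  f(2.800000) = 4.952000
  f'(2.800000) = 18.520000
  x_1 = 2.800000 - 4.952000/18.520000 = 2.532613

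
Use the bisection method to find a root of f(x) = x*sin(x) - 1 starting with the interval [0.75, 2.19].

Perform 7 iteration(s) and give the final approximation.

f(x) = x*sin(x) - 1
Initial interval: [0.75, 2.19]

Iteration 1:
  c_1 = (0.750000 + 2.190000)/2 = 1.470000
  f(c_1) = f(1.470000) = 0.462539
  f(a) × f(c) < 0, new interval: [0.750000, 1.470000]
Iteration 2:
  c_2 = (0.750000 + 1.470000)/2 = 1.110000
  f(c_2) = f(1.110000) = -0.005774
  f(a) × f(c) ≥ 0, new interval: [1.110000, 1.470000]
Iteration 3:
  c_3 = (1.110000 + 1.470000)/2 = 1.290000
  f(c_3) = f(1.290000) = 0.239477
  f(a) × f(c) < 0, new interval: [1.110000, 1.290000]
Iteration 4:
  c_4 = (1.110000 + 1.290000)/2 = 1.200000
  f(c_4) = f(1.200000) = 0.118447
  f(a) × f(c) < 0, new interval: [1.110000, 1.200000]
Iteration 5:
  c_5 = (1.110000 + 1.200000)/2 = 1.155000
  f(c_5) = f(1.155000) = 0.056588
  f(a) × f(c) < 0, new interval: [1.110000, 1.155000]
Iteration 6:
  c_6 = (1.110000 + 1.155000)/2 = 1.132500
  f(c_6) = f(1.132500) = 0.025452
  f(a) × f(c) < 0, new interval: [1.110000, 1.132500]
Iteration 7:
  c_7 = (1.110000 + 1.132500)/2 = 1.121250
  f(c_7) = f(1.121250) = 0.009847
  f(a) × f(c) < 0, new interval: [1.110000, 1.121250]

After 7 iteration(s), the approximation is c_7 = 1.121250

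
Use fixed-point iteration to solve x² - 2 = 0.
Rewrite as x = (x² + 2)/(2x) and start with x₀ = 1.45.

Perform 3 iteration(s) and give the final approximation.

Equation: x² - 2 = 0
Fixed-point form: x = (x² + 2)/(2x)
x₀ = 1.45

x_1 = g(1.450000) = 1.414655
x_2 = g(1.414655) = 1.414214
x_3 = g(1.414214) = 1.414214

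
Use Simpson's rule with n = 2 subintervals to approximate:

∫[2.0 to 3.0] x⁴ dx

f(x) = x⁴
a = 2.0, b = 3.0, n = 2
h = (b - a)/n = 0.500000

Simpson's rule: (h/3)[f(x₀) + 4f(x₁) + 2f(x₂) + ... + f(xₙ)]

x_0 = 2.0000, f(x_0) = 16.000000, coefficient = 1
x_1 = 2.5000, f(x_1) = 39.062500, coefficient = 4
x_2 = 3.0000, f(x_2) = 81.000000, coefficient = 1

I ≈ (0.500000/3) × 253.250000 = 42.208333
Exact value: 42.200000
Error: 0.008333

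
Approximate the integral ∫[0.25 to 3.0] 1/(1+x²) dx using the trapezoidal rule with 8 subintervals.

f(x) = 1/(1+x²)
a = 0.25, b = 3.0, n = 8
h = (b - a)/n = 0.343750

Trapezoidal rule: (h/2)[f(x₀) + 2f(x₁) + 2f(x₂) + ... + f(xₙ)]

x_0 = 0.2500, f(x_0) = 0.941176, coefficient = 1
x_1 = 0.5938, f(x_1) = 0.739350, coefficient = 2
x_2 = 0.9375, f(x_2) = 0.532225, coefficient = 2
x_3 = 1.2812, f(x_3) = 0.378558, coefficient = 2
x_4 = 1.6250, f(x_4) = 0.274678, coefficient = 2
x_5 = 1.9688, f(x_5) = 0.205087, coefficient = 2
x_6 = 2.3125, f(x_6) = 0.157538, coefficient = 2
x_7 = 2.6562, f(x_7) = 0.124136, coefficient = 2
x_8 = 3.0000, f(x_8) = 0.100000, coefficient = 1

I ≈ (0.343750/2) × 5.864322 = 1.007930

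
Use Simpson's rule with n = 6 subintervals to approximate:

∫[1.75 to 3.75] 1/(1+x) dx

f(x) = 1/(1+x)
a = 1.75, b = 3.75, n = 6
h = (b - a)/n = 0.333333

Simpson's rule: (h/3)[f(x₀) + 4f(x₁) + 2f(x₂) + ... + f(xₙ)]

x_0 = 1.7500, f(x_0) = 0.363636, coefficient = 1
x_1 = 2.0833, f(x_1) = 0.324324, coefficient = 4
x_2 = 2.4167, f(x_2) = 0.292683, coefficient = 2
x_3 = 2.7500, f(x_3) = 0.266667, coefficient = 4
x_4 = 3.0833, f(x_4) = 0.244898, coefficient = 2
x_5 = 3.4167, f(x_5) = 0.226415, coefficient = 4
x_6 = 3.7500, f(x_6) = 0.210526, coefficient = 1

I ≈ (0.333333/3) × 4.918949 = 0.546550
Exact value: 0.546544
Error: 0.000006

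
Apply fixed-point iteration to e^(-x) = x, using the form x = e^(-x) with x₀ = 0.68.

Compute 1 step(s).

Equation: e^(-x) = x
Fixed-point form: x = e^(-x)
x₀ = 0.68

x_1 = g(0.680000) = 0.506617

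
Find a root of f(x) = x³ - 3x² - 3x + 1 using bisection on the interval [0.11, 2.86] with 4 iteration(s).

f(x) = x³ - 3x² - 3x + 1
Initial interval: [0.11, 2.86]

Iteration 1:
  c_1 = (0.110000 + 2.860000)/2 = 1.485000
  f(c_1) = f(1.485000) = -6.795916
  f(a) × f(c) < 0, new interval: [0.110000, 1.485000]
Iteration 2:
  c_2 = (0.110000 + 1.485000)/2 = 0.797500
  f(c_2) = f(0.797500) = -2.793304
  f(a) × f(c) < 0, new interval: [0.110000, 0.797500]
Iteration 3:
  c_3 = (0.110000 + 0.797500)/2 = 0.453750
  f(c_3) = f(0.453750) = -0.885495
  f(a) × f(c) < 0, new interval: [0.110000, 0.453750]
Iteration 4:
  c_4 = (0.110000 + 0.453750)/2 = 0.281875
  f(c_4) = f(0.281875) = -0.061590
  f(a) × f(c) < 0, new interval: [0.110000, 0.281875]

After 4 iteration(s), the approximation is c_4 = 0.281875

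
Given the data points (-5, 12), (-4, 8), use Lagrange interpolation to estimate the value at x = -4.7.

Lagrange interpolation formula:
P(x) = Σ yᵢ × Lᵢ(x)
where Lᵢ(x) = Π_{j≠i} (x - xⱼ)/(xᵢ - xⱼ)

L_0(-4.7) = (-4.7 - (-4))/(-5 - (-4)) = 0.700000
L_1(-4.7) = (-4.7 - (-5))/(-4 - (-5)) = 0.300000

P(-4.7) = 12×L_0(-4.7) + 8×L_1(-4.7)
P(-4.7) = 10.800000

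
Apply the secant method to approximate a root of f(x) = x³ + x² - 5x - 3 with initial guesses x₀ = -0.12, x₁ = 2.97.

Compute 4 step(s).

f(x) = x³ + x² - 5x - 3
x₀ = -0.12, x₁ = 2.97

Secant formula: x_{n+1} = x_n - f(x_n)(x_n - x_{n-1})/(f(x_n) - f(x_{n-1}))

Iteration 1:
  f(-0.120000) = -2.387328
  f(2.970000) = 17.168973
  x_2 = 2.970000 - 17.168973×(2.970000 - (-0.120000))/(17.168973 - (-2.387328))
       = 0.257211
Iteration 2:
  f(2.970000) = 17.168973
  f(0.257211) = -4.202879
  x_3 = 0.257211 - (-4.202879)×(0.257211 - 2.970000)/(-4.202879 - 17.168973)
       = 0.790694
Iteration 3:
  f(0.257211) = -4.202879
  f(0.790694) = -5.833933
  x_4 = 0.790694 - (-5.833933)×(0.790694 - 0.257211)/(-5.833933 - (-4.202879))
       = -1.117462
Iteration 4:
  f(0.790694) = -5.833933
  f(-1.117462) = 2.440634
  x_5 = -1.117462 - 2.440634×(-1.117462 - 0.790694)/(2.440634 - (-5.833933))
       = -0.554640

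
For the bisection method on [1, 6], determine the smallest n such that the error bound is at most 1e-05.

We need (b-a)/2^n ≤ 1e-05
(6 - 1)/2^n ≤ 1e-05
5/2^n ≤ 1e-05
2^n ≥ 500000
n ≥ log₂(500000) = 18.93
n ≥ 19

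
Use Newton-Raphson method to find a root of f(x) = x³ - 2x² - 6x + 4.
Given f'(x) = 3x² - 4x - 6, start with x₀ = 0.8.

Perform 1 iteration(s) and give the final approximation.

f(x) = x³ - 2x² - 6x + 4
f'(x) = 3x² - 4x - 6
x₀ = 0.8

Newton-Raphson formula: x_{n+1} = x_n - f(x_n)/f'(x_n)

Iteration 1:
  f(0.800000) = -1.568000
  f'(0.800000) = -7.280000
  x_1 = 0.800000 - (-1.568000)/(-7.280000) = 0.584615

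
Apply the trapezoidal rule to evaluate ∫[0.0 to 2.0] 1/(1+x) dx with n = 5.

f(x) = 1/(1+x)
a = 0.0, b = 2.0, n = 5
h = (b - a)/n = 0.400000

Trapezoidal rule: (h/2)[f(x₀) + 2f(x₁) + 2f(x₂) + ... + f(xₙ)]

x_0 = 0.0000, f(x_0) = 1.000000, coefficient = 1
x_1 = 0.4000, f(x_1) = 0.714286, coefficient = 2
x_2 = 0.8000, f(x_2) = 0.555556, coefficient = 2
x_3 = 1.2000, f(x_3) = 0.454545, coefficient = 2
x_4 = 1.6000, f(x_4) = 0.384615, coefficient = 2
x_5 = 2.0000, f(x_5) = 0.333333, coefficient = 1

I ≈ (0.400000/2) × 5.551338 = 1.110268
Exact value: 1.098612
Error: 0.011655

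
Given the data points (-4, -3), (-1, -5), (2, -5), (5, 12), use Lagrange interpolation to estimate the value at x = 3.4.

Lagrange interpolation formula:
P(x) = Σ yᵢ × Lᵢ(x)
where Lᵢ(x) = Π_{j≠i} (x - xⱼ)/(xᵢ - xⱼ)

L_0(3.4) = (3.4 - (-1))/(-4 - (-1)) × (3.4 - 2)/(-4 - 2) × (3.4 - 5)/(-4 - 5) = 0.060840
L_1(3.4) = (3.4 - (-4))/(-1 - (-4)) × (3.4 - 2)/(-1 - 2) × (3.4 - 5)/(-1 - 5) = -0.306963
L_2(3.4) = (3.4 - (-4))/(2 - (-4)) × (3.4 - (-1))/(2 - (-1)) × (3.4 - 5)/(2 - 5) = 0.964741
L_3(3.4) = (3.4 - (-4))/(5 - (-4)) × (3.4 - (-1))/(5 - (-1)) × (3.4 - 2)/(5 - 2) = 0.281383

P(3.4) = (-3)×L_0(3.4) + (-5)×L_1(3.4) + (-5)×L_2(3.4) + 12×L_3(3.4)
P(3.4) = -0.094815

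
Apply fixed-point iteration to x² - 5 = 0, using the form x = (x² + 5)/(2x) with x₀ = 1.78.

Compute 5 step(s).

Equation: x² - 5 = 0
Fixed-point form: x = (x² + 5)/(2x)
x₀ = 1.78

x_1 = g(1.780000) = 2.294494
x_2 = g(2.294494) = 2.236812
x_3 = g(2.236812) = 2.236068
x_4 = g(2.236068) = 2.236068
x_5 = g(2.236068) = 2.236068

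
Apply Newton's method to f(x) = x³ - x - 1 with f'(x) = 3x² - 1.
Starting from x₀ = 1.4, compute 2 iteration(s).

f(x) = x³ - x - 1
f'(x) = 3x² - 1
x₀ = 1.4

Newton-Raphson formula: x_{n+1} = x_n - f(x_n)/f'(x_n)

Iteration 1:
  f(1.400000) = 0.344000
  f'(1.400000) = 4.880000
  x_1 = 1.400000 - 0.344000/4.880000 = 1.329508
Iteration 2:
  f(1.329508) = 0.020520
  f'(1.329508) = 4.302776
  x_2 = 1.329508 - 0.020520/4.302776 = 1.324739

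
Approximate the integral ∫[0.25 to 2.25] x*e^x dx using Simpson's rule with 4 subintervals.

f(x) = x*e^x
a = 0.25, b = 2.25, n = 4
h = (b - a)/n = 0.500000

Simpson's rule: (h/3)[f(x₀) + 4f(x₁) + 2f(x₂) + ... + f(xₙ)]

x_0 = 0.2500, f(x_0) = 0.321006, coefficient = 1
x_1 = 0.7500, f(x_1) = 1.587750, coefficient = 4
x_2 = 1.2500, f(x_2) = 4.362929, coefficient = 2
x_3 = 1.7500, f(x_3) = 10.070555, coefficient = 4
x_4 = 2.2500, f(x_4) = 21.347406, coefficient = 1

I ≈ (0.500000/3) × 77.027488 = 12.837915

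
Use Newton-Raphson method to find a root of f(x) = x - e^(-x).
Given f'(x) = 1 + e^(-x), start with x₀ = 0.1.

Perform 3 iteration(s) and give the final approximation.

f(x) = x - e^(-x)
f'(x) = 1 + e^(-x)
x₀ = 0.1

Newton-Raphson formula: x_{n+1} = x_n - f(x_n)/f'(x_n)

Iteration 1:
  f(0.100000) = -0.804837
  f'(0.100000) = 1.904837
  x_1 = 0.100000 - (-0.804837)/1.904837 = 0.522523
Iteration 2:
  f(0.522523) = -0.070500
  f'(0.522523) = 1.593023
  x_2 = 0.522523 - (-0.070500)/1.593023 = 0.566778
Iteration 3:
  f(0.566778) = -0.000572
  f'(0.566778) = 1.567350
  x_3 = 0.566778 - (-0.000572)/1.567350 = 0.567143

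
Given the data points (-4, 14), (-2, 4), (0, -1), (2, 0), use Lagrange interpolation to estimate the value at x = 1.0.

Lagrange interpolation formula:
P(x) = Σ yᵢ × Lᵢ(x)
where Lᵢ(x) = Π_{j≠i} (x - xⱼ)/(xᵢ - xⱼ)

L_0(1.0) = (1.0 - (-2))/(-4 - (-2)) × (1.0 - 0)/(-4 - 0) × (1.0 - 2)/(-4 - 2) = 0.062500
L_1(1.0) = (1.0 - (-4))/(-2 - (-4)) × (1.0 - 0)/(-2 - 0) × (1.0 - 2)/(-2 - 2) = -0.312500
L_2(1.0) = (1.0 - (-4))/(0 - (-4)) × (1.0 - (-2))/(0 - (-2)) × (1.0 - 2)/(0 - 2) = 0.937500
L_3(1.0) = (1.0 - (-4))/(2 - (-4)) × (1.0 - (-2))/(2 - (-2)) × (1.0 - 0)/(2 - 0) = 0.312500

P(1.0) = 14×L_0(1.0) + 4×L_1(1.0) + (-1)×L_2(1.0) + 0×L_3(1.0)
P(1.0) = -1.312500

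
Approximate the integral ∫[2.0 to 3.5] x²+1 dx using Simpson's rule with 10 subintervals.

f(x) = x²+1
a = 2.0, b = 3.5, n = 10
h = (b - a)/n = 0.150000

Simpson's rule: (h/3)[f(x₀) + 4f(x₁) + 2f(x₂) + ... + f(xₙ)]

x_0 = 2.0000, f(x_0) = 5.000000, coefficient = 1
x_1 = 2.1500, f(x_1) = 5.622500, coefficient = 4
x_2 = 2.3000, f(x_2) = 6.290000, coefficient = 2
x_3 = 2.4500, f(x_3) = 7.002500, coefficient = 4
x_4 = 2.6000, f(x_4) = 7.760000, coefficient = 2
x_5 = 2.7500, f(x_5) = 8.562500, coefficient = 4
x_6 = 2.9000, f(x_6) = 9.410000, coefficient = 2
x_7 = 3.0500, f(x_7) = 10.302500, coefficient = 4
x_8 = 3.2000, f(x_8) = 11.240000, coefficient = 2
x_9 = 3.3500, f(x_9) = 12.222500, coefficient = 4
x_10 = 3.5000, f(x_10) = 13.250000, coefficient = 1

I ≈ (0.150000/3) × 262.500000 = 13.125000
Exact value: 13.125000
Error: 0.000000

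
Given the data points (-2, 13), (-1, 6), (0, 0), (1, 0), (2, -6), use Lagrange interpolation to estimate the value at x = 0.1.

Lagrange interpolation formula:
P(x) = Σ yᵢ × Lᵢ(x)
where Lᵢ(x) = Π_{j≠i} (x - xⱼ)/(xᵢ - xⱼ)

L_0(0.1) = (0.1 - (-1))/(-2 - (-1)) × (0.1 - 0)/(-2 - 0) × (0.1 - 1)/(-2 - 1) × (0.1 - 2)/(-2 - 2) = 0.007838
L_1(0.1) = (0.1 - (-2))/(-1 - (-2)) × (0.1 - 0)/(-1 - 0) × (0.1 - 1)/(-1 - 1) × (0.1 - 2)/(-1 - 2) = -0.059850
L_2(0.1) = (0.1 - (-2))/(0 - (-2)) × (0.1 - (-1))/(0 - (-1)) × (0.1 - 1)/(0 - 1) × (0.1 - 2)/(0 - 2) = 0.987525
L_3(0.1) = (0.1 - (-2))/(1 - (-2)) × (0.1 - (-1))/(1 - (-1)) × (0.1 - 0)/(1 - 0) × (0.1 - 2)/(1 - 2) = 0.073150
L_4(0.1) = (0.1 - (-2))/(2 - (-2)) × (0.1 - (-1))/(2 - (-1)) × (0.1 - 0)/(2 - 0) × (0.1 - 1)/(2 - 1) = -0.008663

P(0.1) = 13×L_0(0.1) + 6×L_1(0.1) + 0×L_2(0.1) + 0×L_3(0.1) + (-6)×L_4(0.1)
P(0.1) = -0.205238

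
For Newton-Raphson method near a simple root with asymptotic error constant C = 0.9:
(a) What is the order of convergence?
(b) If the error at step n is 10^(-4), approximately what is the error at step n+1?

(a) Newton-Raphson has quadratic (order 2) convergence near simple roots.
    This means |e_{n+1}| ≈ C|e_n|².

(b) With |e_n| = 10^(-4) and C = 0.9:
    |e_{n+1}| ≈ 0.9 × (10^(-4))² = 0.9 × 10^(-8)

(a) 2 (quadratic); (b) |e_{n+1}| ≈ 9.000e-09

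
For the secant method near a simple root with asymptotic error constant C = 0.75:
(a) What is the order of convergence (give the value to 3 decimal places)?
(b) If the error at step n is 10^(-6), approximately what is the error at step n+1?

(a) Secant method has superlinear convergence with order φ = (1+√5)/2 ≈ 1.618.
    This means |e_{n+1}| ≈ C|e_n|^1.618.

(b) With |e_n| = 10^(-6) and C = 0.75:
    |e_{n+1}| ≈ 0.75 × (10^(-6))^1.618 = 0.75 × 10^(-9.71)

(a) ≈ 1.618 (golden ratio); (b) |e_{n+1}| ≈ 1.468e-10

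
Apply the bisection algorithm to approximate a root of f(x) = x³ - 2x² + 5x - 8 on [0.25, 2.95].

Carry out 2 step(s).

f(x) = x³ - 2x² + 5x - 8
Initial interval: [0.25, 2.95]

Iteration 1:
  c_1 = (0.250000 + 2.950000)/2 = 1.600000
  f(c_1) = f(1.600000) = -1.024000
  f(a) × f(c) ≥ 0, new interval: [1.600000, 2.950000]
Iteration 2:
  c_2 = (1.600000 + 2.950000)/2 = 2.275000
  f(c_2) = f(2.275000) = 4.798297
  f(a) × f(c) < 0, new interval: [1.600000, 2.275000]

After 2 iteration(s), the approximation is c_2 = 2.275000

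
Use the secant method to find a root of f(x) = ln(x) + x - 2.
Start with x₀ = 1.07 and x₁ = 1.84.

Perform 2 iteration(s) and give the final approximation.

f(x) = ln(x) + x - 2
x₀ = 1.07, x₁ = 1.84

Secant formula: x_{n+1} = x_n - f(x_n)(x_n - x_{n-1})/(f(x_n) - f(x_{n-1}))

Iteration 1:
  f(1.070000) = -0.862341
  f(1.840000) = 0.449766
  x_2 = 1.840000 - 0.449766×(1.840000 - 1.070000)/(0.449766 - (-0.862341))
       = 1.576058
Iteration 2:
  f(1.840000) = 0.449766
  f(1.576058) = 0.030986
  x_3 = 1.576058 - 0.030986×(1.576058 - 1.840000)/(0.030986 - 0.449766)
       = 1.556529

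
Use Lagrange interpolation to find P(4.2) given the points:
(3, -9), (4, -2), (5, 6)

Lagrange interpolation formula:
P(x) = Σ yᵢ × Lᵢ(x)
where Lᵢ(x) = Π_{j≠i} (x - xⱼ)/(xᵢ - xⱼ)

L_0(4.2) = (4.2 - 4)/(3 - 4) × (4.2 - 5)/(3 - 5) = -0.080000
L_1(4.2) = (4.2 - 3)/(4 - 3) × (4.2 - 5)/(4 - 5) = 0.960000
L_2(4.2) = (4.2 - 3)/(5 - 3) × (4.2 - 4)/(5 - 4) = 0.120000

P(4.2) = (-9)×L_0(4.2) + (-2)×L_1(4.2) + 6×L_2(4.2)
P(4.2) = -0.480000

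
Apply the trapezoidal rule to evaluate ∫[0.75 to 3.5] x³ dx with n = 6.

f(x) = x³
a = 0.75, b = 3.5, n = 6
h = (b - a)/n = 0.458333

Trapezoidal rule: (h/2)[f(x₀) + 2f(x₁) + 2f(x₂) + ... + f(xₙ)]

x_0 = 0.7500, f(x_0) = 0.421875, coefficient = 1
x_1 = 1.2083, f(x_1) = 1.764251, coefficient = 2
x_2 = 1.6667, f(x_2) = 4.629630, coefficient = 2
x_3 = 2.1250, f(x_3) = 9.595703, coefficient = 2
x_4 = 2.5833, f(x_4) = 17.240162, coefficient = 2
x_5 = 3.0417, f(x_5) = 28.140697, coefficient = 2
x_6 = 3.5000, f(x_6) = 42.875000, coefficient = 1

I ≈ (0.458333/2) × 166.037760 = 38.050320
Exact value: 37.436523
Error: 0.613797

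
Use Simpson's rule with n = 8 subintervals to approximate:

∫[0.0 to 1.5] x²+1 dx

f(x) = x²+1
a = 0.0, b = 1.5, n = 8
h = (b - a)/n = 0.187500

Simpson's rule: (h/3)[f(x₀) + 4f(x₁) + 2f(x₂) + ... + f(xₙ)]

x_0 = 0.0000, f(x_0) = 1.000000, coefficient = 1
x_1 = 0.1875, f(x_1) = 1.035156, coefficient = 4
x_2 = 0.3750, f(x_2) = 1.140625, coefficient = 2
x_3 = 0.5625, f(x_3) = 1.316406, coefficient = 4
x_4 = 0.7500, f(x_4) = 1.562500, coefficient = 2
x_5 = 0.9375, f(x_5) = 1.878906, coefficient = 4
x_6 = 1.1250, f(x_6) = 2.265625, coefficient = 2
x_7 = 1.3125, f(x_7) = 2.722656, coefficient = 4
x_8 = 1.5000, f(x_8) = 3.250000, coefficient = 1

I ≈ (0.187500/3) × 42.000000 = 2.625000
Exact value: 2.625000
Error: 0.000000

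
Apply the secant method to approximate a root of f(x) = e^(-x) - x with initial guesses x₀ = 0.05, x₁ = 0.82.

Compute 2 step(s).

f(x) = e^(-x) - x
x₀ = 0.05, x₁ = 0.82

Secant formula: x_{n+1} = x_n - f(x_n)(x_n - x_{n-1})/(f(x_n) - f(x_{n-1}))

Iteration 1:
  f(0.050000) = 0.901229
  f(0.820000) = -0.379568
  x_2 = 0.820000 - (-0.379568)×(0.820000 - 0.050000)/(-0.379568 - 0.901229)
       = 0.591808
Iteration 2:
  f(0.820000) = -0.379568
  f(0.591808) = -0.038482
  x_3 = 0.591808 - (-0.038482)×(0.591808 - 0.820000)/(-0.038482 - (-0.379568))
       = 0.566063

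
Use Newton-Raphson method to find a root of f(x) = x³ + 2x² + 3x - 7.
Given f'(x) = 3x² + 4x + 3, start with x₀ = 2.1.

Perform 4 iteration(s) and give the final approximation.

f(x) = x³ + 2x² + 3x - 7
f'(x) = 3x² + 4x + 3
x₀ = 2.1

Newton-Raphson formula: x_{n+1} = x_n - f(x_n)/f'(x_n)

Iteration 1:
  f(2.100000) = 17.381000
  f'(2.100000) = 24.630000
  x_1 = 2.100000 - 17.381000/24.630000 = 1.394316
Iteration 2:
  f(1.394316) = 3.781894
  f'(1.394316) = 14.409614
  x_2 = 1.394316 - 3.781894/14.409614 = 1.131860
Iteration 3:
  f(1.131860) = 0.407823
  f'(1.131860) = 11.370757
  x_3 = 1.131860 - 0.407823/11.370757 = 1.095994
Iteration 4:
  f(1.095994) = 0.006895
  f'(1.095994) = 10.987580
  x_4 = 1.095994 - 0.006895/10.987580 = 1.095366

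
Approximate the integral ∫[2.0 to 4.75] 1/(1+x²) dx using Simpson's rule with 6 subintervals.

f(x) = 1/(1+x²)
a = 2.0, b = 4.75, n = 6
h = (b - a)/n = 0.458333

Simpson's rule: (h/3)[f(x₀) + 4f(x₁) + 2f(x₂) + ... + f(xₙ)]

x_0 = 2.0000, f(x_0) = 0.200000, coefficient = 1
x_1 = 2.4583, f(x_1) = 0.141977, coefficient = 4
x_2 = 2.9167, f(x_2) = 0.105186, coefficient = 2
x_3 = 3.3750, f(x_3) = 0.080706, coefficient = 4
x_4 = 3.8333, f(x_4) = 0.063717, coefficient = 2
x_5 = 4.2917, f(x_5) = 0.051498, coefficient = 4
x_6 = 4.7500, f(x_6) = 0.042440, coefficient = 1

I ≈ (0.458333/3) × 1.676969 = 0.256204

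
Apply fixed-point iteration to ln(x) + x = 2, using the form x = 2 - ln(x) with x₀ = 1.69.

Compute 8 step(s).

Equation: ln(x) + x = 2
Fixed-point form: x = 2 - ln(x)
x₀ = 1.69

x_1 = g(1.690000) = 1.475271
x_2 = g(1.475271) = 1.611158
x_3 = g(1.611158) = 1.523047
x_4 = g(1.523047) = 1.579287
x_5 = g(1.579287) = 1.543026
x_6 = g(1.543026) = 1.566254
x_7 = g(1.566254) = 1.551313
x_8 = g(1.551313) = 1.560898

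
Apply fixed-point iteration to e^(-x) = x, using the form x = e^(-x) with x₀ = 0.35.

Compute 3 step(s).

Equation: e^(-x) = x
Fixed-point form: x = e^(-x)
x₀ = 0.35

x_1 = g(0.350000) = 0.704688
x_2 = g(0.704688) = 0.494263
x_3 = g(0.494263) = 0.610020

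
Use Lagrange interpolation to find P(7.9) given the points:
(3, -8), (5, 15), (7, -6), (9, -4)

Lagrange interpolation formula:
P(x) = Σ yᵢ × Lᵢ(x)
where Lᵢ(x) = Π_{j≠i} (x - xⱼ)/(xᵢ - xⱼ)

L_0(7.9) = (7.9 - 5)/(3 - 5) × (7.9 - 7)/(3 - 7) × (7.9 - 9)/(3 - 9) = 0.059813
L_1(7.9) = (7.9 - 3)/(5 - 3) × (7.9 - 7)/(5 - 7) × (7.9 - 9)/(5 - 9) = -0.303188
L_2(7.9) = (7.9 - 3)/(7 - 3) × (7.9 - 5)/(7 - 5) × (7.9 - 9)/(7 - 9) = 0.976937
L_3(7.9) = (7.9 - 3)/(9 - 3) × (7.9 - 5)/(9 - 5) × (7.9 - 7)/(9 - 7) = 0.266438

P(7.9) = (-8)×L_0(7.9) + 15×L_1(7.9) + (-6)×L_2(7.9) + (-4)×L_3(7.9)
P(7.9) = -11.953688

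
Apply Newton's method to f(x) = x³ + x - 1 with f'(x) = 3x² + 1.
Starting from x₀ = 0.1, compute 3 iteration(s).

f(x) = x³ + x - 1
f'(x) = 3x² + 1
x₀ = 0.1

Newton-Raphson formula: x_{n+1} = x_n - f(x_n)/f'(x_n)

Iteration 1:
  f(0.100000) = -0.899000
  f'(0.100000) = 1.030000
  x_1 = 0.100000 - (-0.899000)/1.030000 = 0.972816
Iteration 2:
  f(0.972816) = 0.893459
  f'(0.972816) = 3.839110
  x_2 = 0.972816 - 0.893459/3.839110 = 0.740090
Iteration 3:
  f(0.740090) = 0.145462
  f'(0.740090) = 2.643200
  x_3 = 0.740090 - 0.145462/2.643200 = 0.685058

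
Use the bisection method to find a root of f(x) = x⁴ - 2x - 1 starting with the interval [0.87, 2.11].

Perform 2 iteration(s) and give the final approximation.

f(x) = x⁴ - 2x - 1
Initial interval: [0.87, 2.11]

Iteration 1:
  c_1 = (0.870000 + 2.110000)/2 = 1.490000
  f(c_1) = f(1.490000) = 0.948844
  f(a) × f(c) < 0, new interval: [0.870000, 1.490000]
Iteration 2:
  c_2 = (0.870000 + 1.490000)/2 = 1.180000
  f(c_2) = f(1.180000) = -1.421222
  f(a) × f(c) ≥ 0, new interval: [1.180000, 1.490000]

After 2 iteration(s), the approximation is c_2 = 1.180000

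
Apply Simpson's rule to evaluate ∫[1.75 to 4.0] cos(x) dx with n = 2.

f(x) = cos(x)
a = 1.75, b = 4.0, n = 2
h = (b - a)/n = 1.125000

Simpson's rule: (h/3)[f(x₀) + 4f(x₁) + 2f(x₂) + ... + f(xₙ)]

x_0 = 1.7500, f(x_0) = -0.178246, coefficient = 1
x_1 = 2.8750, f(x_1) = -0.964674, coefficient = 4
x_2 = 4.0000, f(x_2) = -0.653644, coefficient = 1

I ≈ (1.125000/3) × -4.690586 = -1.758970
Exact value: -1.740788
Error: 0.018181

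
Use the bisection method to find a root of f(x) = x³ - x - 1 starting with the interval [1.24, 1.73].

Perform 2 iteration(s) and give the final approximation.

f(x) = x³ - x - 1
Initial interval: [1.24, 1.73]

Iteration 1:
  c_1 = (1.240000 + 1.730000)/2 = 1.485000
  f(c_1) = f(1.485000) = 0.789759
  f(a) × f(c) < 0, new interval: [1.240000, 1.485000]
Iteration 2:
  c_2 = (1.240000 + 1.485000)/2 = 1.362500
  f(c_2) = f(1.362500) = 0.166854
  f(a) × f(c) < 0, new interval: [1.240000, 1.362500]

After 2 iteration(s), the approximation is c_2 = 1.362500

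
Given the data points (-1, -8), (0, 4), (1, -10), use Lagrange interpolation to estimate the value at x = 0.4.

Lagrange interpolation formula:
P(x) = Σ yᵢ × Lᵢ(x)
where Lᵢ(x) = Π_{j≠i} (x - xⱼ)/(xᵢ - xⱼ)

L_0(0.4) = (0.4 - 0)/(-1 - 0) × (0.4 - 1)/(-1 - 1) = -0.120000
L_1(0.4) = (0.4 - (-1))/(0 - (-1)) × (0.4 - 1)/(0 - 1) = 0.840000
L_2(0.4) = (0.4 - (-1))/(1 - (-1)) × (0.4 - 0)/(1 - 0) = 0.280000

P(0.4) = (-8)×L_0(0.4) + 4×L_1(0.4) + (-10)×L_2(0.4)
P(0.4) = 1.520000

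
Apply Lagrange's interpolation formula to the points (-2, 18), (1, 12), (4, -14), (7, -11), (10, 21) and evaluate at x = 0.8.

Lagrange interpolation formula:
P(x) = Σ yᵢ × Lᵢ(x)
where Lᵢ(x) = Π_{j≠i} (x - xⱼ)/(xᵢ - xⱼ)

L_0(0.8) = (0.8 - 1)/(-2 - 1) × (0.8 - 4)/(-2 - 4) × (0.8 - 7)/(-2 - 7) × (0.8 - 10)/(-2 - 10) = 0.018779
L_1(0.8) = (0.8 - (-2))/(1 - (-2)) × (0.8 - 4)/(1 - 4) × (0.8 - 7)/(1 - 7) × (0.8 - 10)/(1 - 10) = 1.051602
L_2(0.8) = (0.8 - (-2))/(4 - (-2)) × (0.8 - 1)/(4 - 1) × (0.8 - 7)/(4 - 7) × (0.8 - 10)/(4 - 10) = -0.098588
L_3(0.8) = (0.8 - (-2))/(7 - (-2)) × (0.8 - 1)/(7 - 1) × (0.8 - 4)/(7 - 4) × (0.8 - 10)/(7 - 10) = 0.033923
L_4(0.8) = (0.8 - (-2))/(10 - (-2)) × (0.8 - 1)/(10 - 1) × (0.8 - 4)/(10 - 4) × (0.8 - 7)/(10 - 7) = -0.005715

P(0.8) = 18×L_0(0.8) + 12×L_1(0.8) + (-14)×L_2(0.8) + (-11)×L_3(0.8) + 21×L_4(0.8)
P(0.8) = 13.844293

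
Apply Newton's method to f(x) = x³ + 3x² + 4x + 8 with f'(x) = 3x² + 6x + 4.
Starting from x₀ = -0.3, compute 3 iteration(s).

f(x) = x³ + 3x² + 4x + 8
f'(x) = 3x² + 6x + 4
x₀ = -0.3

Newton-Raphson formula: x_{n+1} = x_n - f(x_n)/f'(x_n)

Iteration 1:
  f(-0.300000) = 7.043000
  f'(-0.300000) = 2.470000
  x_1 = -0.300000 - 7.043000/2.470000 = -3.151417
Iteration 2:
  f(-3.151417) = -6.109455
  f'(-3.151417) = 14.885785
  x_2 = -3.151417 - (-6.109455)/14.885785 = -2.740995
Iteration 3:
  f(-2.740995) = -1.018061
  f'(-2.740995) = 10.093190
  x_3 = -2.740995 - (-1.018061)/10.093190 = -2.640129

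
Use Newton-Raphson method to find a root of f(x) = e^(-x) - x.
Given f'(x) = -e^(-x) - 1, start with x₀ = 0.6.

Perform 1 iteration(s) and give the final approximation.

f(x) = e^(-x) - x
f'(x) = -e^(-x) - 1
x₀ = 0.6

Newton-Raphson formula: x_{n+1} = x_n - f(x_n)/f'(x_n)

Iteration 1:
  f(0.600000) = -0.051188
  f'(0.600000) = -1.548812
  x_1 = 0.600000 - (-0.051188)/(-1.548812) = 0.566950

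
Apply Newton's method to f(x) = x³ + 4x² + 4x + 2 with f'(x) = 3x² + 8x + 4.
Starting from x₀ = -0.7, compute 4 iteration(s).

f(x) = x³ + 4x² + 4x + 2
f'(x) = 3x² + 8x + 4
x₀ = -0.7

Newton-Raphson formula: x_{n+1} = x_n - f(x_n)/f'(x_n)

Iteration 1:
  f(-0.700000) = 0.817000
  f'(-0.700000) = -0.130000
  x_1 = -0.700000 - 0.817000/(-0.130000) = 5.584615
Iteration 2:
  f(5.584615) = 323.262766
  f'(5.584615) = 142.240710
  x_2 = 5.584615 - 323.262766/142.240710 = 3.311969
Iteration 3:
  f(3.311969) = 95.453909
  f'(3.311969) = 63.403182
  x_3 = 3.311969 - 95.453909/63.403182 = 1.806463
Iteration 4:
  f(1.806463) = 28.174129
  f'(1.806463) = 28.241628
  x_4 = 1.806463 - 28.174129/28.241628 = 0.808853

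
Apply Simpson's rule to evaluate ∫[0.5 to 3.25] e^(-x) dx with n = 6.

f(x) = e^(-x)
a = 0.5, b = 3.25, n = 6
h = (b - a)/n = 0.458333

Simpson's rule: (h/3)[f(x₀) + 4f(x₁) + 2f(x₂) + ... + f(xₙ)]

x_0 = 0.5000, f(x_0) = 0.606531, coefficient = 1
x_1 = 0.9583, f(x_1) = 0.383532, coefficient = 4
x_2 = 1.4167, f(x_2) = 0.242521, coefficient = 2
x_3 = 1.8750, f(x_3) = 0.153355, coefficient = 4
x_4 = 2.3333, f(x_4) = 0.096972, coefficient = 2
x_5 = 2.7917, f(x_5) = 0.061319, coefficient = 4
x_6 = 3.2500, f(x_6) = 0.038774, coefficient = 1

I ≈ (0.458333/3) × 3.717113 = 0.567892
Exact value: 0.567756
Error: 0.000136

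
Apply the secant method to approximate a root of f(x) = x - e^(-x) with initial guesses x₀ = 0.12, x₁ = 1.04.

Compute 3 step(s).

f(x) = x - e^(-x)
x₀ = 0.12, x₁ = 1.04

Secant formula: x_{n+1} = x_n - f(x_n)(x_n - x_{n-1})/(f(x_n) - f(x_{n-1}))

Iteration 1:
  f(0.120000) = -0.766920
  f(1.040000) = 0.686545
  x_2 = 1.040000 - 0.686545×(1.040000 - 0.120000)/(0.686545 - (-0.766920))
       = 0.605438
Iteration 2:
  f(1.040000) = 0.686545
  f(0.605438) = 0.059602
  x_3 = 0.605438 - 0.059602×(0.605438 - 1.040000)/(0.059602 - 0.686545)
       = 0.564125
Iteration 3:
  f(0.605438) = 0.059602
  f(0.564125) = -0.004733
  x_4 = 0.564125 - (-0.004733)×(0.564125 - 0.605438)/(-0.004733 - 0.059602)
       = 0.567164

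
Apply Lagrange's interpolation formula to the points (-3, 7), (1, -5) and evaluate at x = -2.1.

Lagrange interpolation formula:
P(x) = Σ yᵢ × Lᵢ(x)
where Lᵢ(x) = Π_{j≠i} (x - xⱼ)/(xᵢ - xⱼ)

L_0(-2.1) = (-2.1 - 1)/(-3 - 1) = 0.775000
L_1(-2.1) = (-2.1 - (-3))/(1 - (-3)) = 0.225000

P(-2.1) = 7×L_0(-2.1) + (-5)×L_1(-2.1)
P(-2.1) = 4.300000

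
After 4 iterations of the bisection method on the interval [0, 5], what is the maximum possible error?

Bisection error bound: |error| ≤ (b-a)/2^n
|error| ≤ (5 - 0)/2^4 = 5/2^4
|error| ≤ 0.3125000000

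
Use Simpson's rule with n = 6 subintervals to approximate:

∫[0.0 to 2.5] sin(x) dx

f(x) = sin(x)
a = 0.0, b = 2.5, n = 6
h = (b - a)/n = 0.416667

Simpson's rule: (h/3)[f(x₀) + 4f(x₁) + 2f(x₂) + ... + f(xₙ)]

x_0 = 0.0000, f(x_0) = 0.000000, coefficient = 1
x_1 = 0.4167, f(x_1) = 0.404715, coefficient = 4
x_2 = 0.8333, f(x_2) = 0.740177, coefficient = 2
x_3 = 1.2500, f(x_3) = 0.948985, coefficient = 4
x_4 = 1.6667, f(x_4) = 0.995408, coefficient = 2
x_5 = 2.0833, f(x_5) = 0.871503, coefficient = 4
x_6 = 2.5000, f(x_6) = 0.598472, coefficient = 1

I ≈ (0.416667/3) × 12.970451 = 1.801452
Exact value: 1.801144
Error: 0.000308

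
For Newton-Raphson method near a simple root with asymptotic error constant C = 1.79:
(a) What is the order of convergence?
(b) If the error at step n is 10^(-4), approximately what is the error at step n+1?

(a) Newton-Raphson has quadratic (order 2) convergence near simple roots.
    This means |e_{n+1}| ≈ C|e_n|².

(b) With |e_n| = 10^(-4) and C = 1.79:
    |e_{n+1}| ≈ 1.79 × (10^(-4))² = 1.79 × 10^(-8)

(a) 2 (quadratic); (b) |e_{n+1}| ≈ 1.790e-08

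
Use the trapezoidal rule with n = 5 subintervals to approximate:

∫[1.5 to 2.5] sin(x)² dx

f(x) = sin(x)²
a = 1.5, b = 2.5, n = 5
h = (b - a)/n = 0.200000

Trapezoidal rule: (h/2)[f(x₀) + 2f(x₁) + 2f(x₂) + ... + f(xₙ)]

x_0 = 1.5000, f(x_0) = 0.994996, coefficient = 1
x_1 = 1.7000, f(x_1) = 0.983399, coefficient = 2
x_2 = 1.9000, f(x_2) = 0.895484, coefficient = 2
x_3 = 2.1000, f(x_3) = 0.745130, coefficient = 2
x_4 = 2.3000, f(x_4) = 0.556076, coefficient = 2
x_5 = 2.5000, f(x_5) = 0.358169, coefficient = 1

I ≈ (0.200000/2) × 7.713344 = 0.771334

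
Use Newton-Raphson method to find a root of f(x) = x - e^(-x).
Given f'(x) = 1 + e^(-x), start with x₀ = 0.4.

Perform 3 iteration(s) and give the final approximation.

f(x) = x - e^(-x)
f'(x) = 1 + e^(-x)
x₀ = 0.4

Newton-Raphson formula: x_{n+1} = x_n - f(x_n)/f'(x_n)

Iteration 1:
  f(0.400000) = -0.270320
  f'(0.400000) = 1.670320
  x_1 = 0.400000 - (-0.270320)/1.670320 = 0.561837
Iteration 2:
  f(0.561837) = -0.008323
  f'(0.561837) = 1.570161
  x_2 = 0.561837 - (-0.008323)/1.570161 = 0.567138
Iteration 3:
  f(0.567138) = -0.000008
  f'(0.567138) = 1.567146
  x_3 = 0.567138 - (-0.000008)/1.567146 = 0.567143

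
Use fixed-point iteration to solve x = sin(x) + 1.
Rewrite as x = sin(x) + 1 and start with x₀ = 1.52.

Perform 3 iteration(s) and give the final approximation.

Equation: x = sin(x) + 1
Fixed-point form: x = sin(x) + 1
x₀ = 1.52

x_1 = g(1.520000) = 1.998710
x_2 = g(1.998710) = 1.909833
x_3 = g(1.909833) = 1.943075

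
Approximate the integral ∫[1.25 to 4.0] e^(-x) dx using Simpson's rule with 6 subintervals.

f(x) = e^(-x)
a = 1.25, b = 4.0, n = 6
h = (b - a)/n = 0.458333

Simpson's rule: (h/3)[f(x₀) + 4f(x₁) + 2f(x₂) + ... + f(xₙ)]

x_0 = 1.2500, f(x_0) = 0.286505, coefficient = 1
x_1 = 1.7083, f(x_1) = 0.181167, coefficient = 4
x_2 = 2.1667, f(x_2) = 0.114559, coefficient = 2
x_3 = 2.6250, f(x_3) = 0.072440, coefficient = 4
x_4 = 3.0833, f(x_4) = 0.045806, coefficient = 2
x_5 = 3.5417, f(x_5) = 0.028965, coefficient = 4
x_6 = 4.0000, f(x_6) = 0.018316, coefficient = 1

I ≈ (0.458333/3) × 1.755840 = 0.268253
Exact value: 0.268189
Error: 0.000064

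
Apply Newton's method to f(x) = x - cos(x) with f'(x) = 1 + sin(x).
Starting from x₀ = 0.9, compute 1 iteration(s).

f(x) = x - cos(x)
f'(x) = 1 + sin(x)
x₀ = 0.9

Newton-Raphson formula: x_{n+1} = x_n - f(x_n)/f'(x_n)

Iteration 1:
  f(0.900000) = 0.278390
  f'(0.900000) = 1.783327
  x_1 = 0.900000 - 0.278390/1.783327 = 0.743893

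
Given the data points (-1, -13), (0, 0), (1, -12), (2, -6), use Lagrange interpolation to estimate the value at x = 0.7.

Lagrange interpolation formula:
P(x) = Σ yᵢ × Lᵢ(x)
where Lᵢ(x) = Π_{j≠i} (x - xⱼ)/(xᵢ - xⱼ)

L_0(0.7) = (0.7 - 0)/(-1 - 0) × (0.7 - 1)/(-1 - 1) × (0.7 - 2)/(-1 - 2) = -0.045500
L_1(0.7) = (0.7 - (-1))/(0 - (-1)) × (0.7 - 1)/(0 - 1) × (0.7 - 2)/(0 - 2) = 0.331500
L_2(0.7) = (0.7 - (-1))/(1 - (-1)) × (0.7 - 0)/(1 - 0) × (0.7 - 2)/(1 - 2) = 0.773500
L_3(0.7) = (0.7 - (-1))/(2 - (-1)) × (0.7 - 0)/(2 - 0) × (0.7 - 1)/(2 - 1) = -0.059500

P(0.7) = (-13)×L_0(0.7) + 0×L_1(0.7) + (-12)×L_2(0.7) + (-6)×L_3(0.7)
P(0.7) = -8.333500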